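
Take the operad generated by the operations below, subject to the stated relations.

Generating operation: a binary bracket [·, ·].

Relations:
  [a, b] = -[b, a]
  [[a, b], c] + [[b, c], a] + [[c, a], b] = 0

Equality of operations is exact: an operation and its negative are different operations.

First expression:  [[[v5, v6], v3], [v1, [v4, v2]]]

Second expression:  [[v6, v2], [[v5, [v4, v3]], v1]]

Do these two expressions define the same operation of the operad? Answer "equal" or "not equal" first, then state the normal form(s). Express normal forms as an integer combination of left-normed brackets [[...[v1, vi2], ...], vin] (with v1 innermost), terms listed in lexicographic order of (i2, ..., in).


not equal: they reduce to -[[[[[v1, v2], v4], v3], v5], v6] + [[[[[v1, v2], v4], v3], v6], v5] + [[[[[v1, v2], v4], v5], v6], v3] - [[[[[v1, v2], v4], v6], v5], v3] + [[[[[v1, v4], v2], v3], v5], v6] - [[[[[v1, v4], v2], v3], v6], v5] - [[[[[v1, v4], v2], v5], v6], v3] + [[[[[v1, v4], v2], v6], v5], v3] and -[[[[[v1, v3], v4], v5], v2], v6] + [[[[[v1, v3], v4], v5], v6], v2] + [[[[[v1, v4], v3], v5], v2], v6] - [[[[[v1, v4], v3], v5], v6], v2] + [[[[[v1, v5], v3], v4], v2], v6] - [[[[[v1, v5], v3], v4], v6], v2] - [[[[[v1, v5], v4], v3], v2], v6] + [[[[[v1, v5], v4], v3], v6], v2]


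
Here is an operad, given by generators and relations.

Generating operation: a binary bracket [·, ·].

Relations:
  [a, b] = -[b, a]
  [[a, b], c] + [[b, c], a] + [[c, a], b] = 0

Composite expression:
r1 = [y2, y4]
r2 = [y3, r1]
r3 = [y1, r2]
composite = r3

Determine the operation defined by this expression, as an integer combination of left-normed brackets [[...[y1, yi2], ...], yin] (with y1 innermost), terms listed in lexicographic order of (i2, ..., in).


-[[[y1, y2], y4], y3] + [[[y1, y3], y2], y4] - [[[y1, y3], y4], y2] + [[[y1, y4], y2], y3]


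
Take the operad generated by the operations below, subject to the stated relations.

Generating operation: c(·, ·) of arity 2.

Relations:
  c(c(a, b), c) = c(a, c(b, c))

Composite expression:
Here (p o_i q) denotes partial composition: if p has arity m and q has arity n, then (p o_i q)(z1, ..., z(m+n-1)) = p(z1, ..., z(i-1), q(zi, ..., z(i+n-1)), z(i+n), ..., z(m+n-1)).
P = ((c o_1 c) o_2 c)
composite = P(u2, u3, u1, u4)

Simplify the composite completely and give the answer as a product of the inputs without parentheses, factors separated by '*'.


The c-tree's shape is irrelevant; the u-reading-order decides.
c(u3, u1) collapses to u3 * u1
c(u2, c(u3, u1)) collapses to u2 * u3 * u1
c(c(u2, c(u3, u1)), u4) collapses to u2 * u3 * u1 * u4

u2 * u3 * u1 * u4


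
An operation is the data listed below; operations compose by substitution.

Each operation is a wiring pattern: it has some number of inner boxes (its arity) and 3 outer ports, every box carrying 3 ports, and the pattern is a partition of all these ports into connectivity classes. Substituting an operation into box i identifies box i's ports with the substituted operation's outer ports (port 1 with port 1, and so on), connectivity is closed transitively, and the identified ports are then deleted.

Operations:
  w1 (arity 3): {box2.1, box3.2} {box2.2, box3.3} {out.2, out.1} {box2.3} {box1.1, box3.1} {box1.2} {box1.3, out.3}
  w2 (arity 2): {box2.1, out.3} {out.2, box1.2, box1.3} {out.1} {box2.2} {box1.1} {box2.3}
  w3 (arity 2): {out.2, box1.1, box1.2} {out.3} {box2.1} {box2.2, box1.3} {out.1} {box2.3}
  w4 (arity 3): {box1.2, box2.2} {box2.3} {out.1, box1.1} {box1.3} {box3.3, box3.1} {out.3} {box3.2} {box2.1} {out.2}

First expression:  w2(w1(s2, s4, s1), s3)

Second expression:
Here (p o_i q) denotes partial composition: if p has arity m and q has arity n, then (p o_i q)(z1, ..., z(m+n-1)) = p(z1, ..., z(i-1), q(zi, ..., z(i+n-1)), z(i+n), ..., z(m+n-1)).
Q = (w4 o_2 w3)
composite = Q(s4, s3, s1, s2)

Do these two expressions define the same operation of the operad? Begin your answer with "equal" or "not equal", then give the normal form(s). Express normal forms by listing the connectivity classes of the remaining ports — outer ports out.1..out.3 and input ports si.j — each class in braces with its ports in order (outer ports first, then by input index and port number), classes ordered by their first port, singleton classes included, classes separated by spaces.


not equal; the first gives {out.1} {out.2, s2.3} {out.3, s3.1} {s1.1, s2.1} {s1.2, s4.1} {s1.3, s4.2} {s2.2} {s3.2} {s3.3} {s4.3} and the second {out.1, s4.1} {out.2} {out.3} {s1.1} {s1.2, s3.3} {s1.3} {s2.1, s2.3} {s2.2} {s3.1, s3.2, s4.2} {s4.3}

Normal form of the first expression: {out.1} {out.2, s2.3} {out.3, s3.1} {s1.1, s2.1} {s1.2, s4.1} {s1.3, s4.2} {s2.2} {s3.2} {s3.3} {s4.3}
Normal form of the second expression: {out.1, s4.1} {out.2} {out.3} {s1.1} {s1.2, s3.3} {s1.3} {s2.1, s2.3} {s2.2} {s3.1, s3.2, s4.2} {s4.3}
They disagree, so not equal.


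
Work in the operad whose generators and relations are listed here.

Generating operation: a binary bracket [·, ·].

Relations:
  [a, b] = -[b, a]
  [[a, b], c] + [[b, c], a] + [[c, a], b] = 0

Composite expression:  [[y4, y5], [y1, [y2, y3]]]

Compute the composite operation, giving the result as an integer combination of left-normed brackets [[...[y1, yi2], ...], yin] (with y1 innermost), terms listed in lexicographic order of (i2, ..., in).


-[[[[y1, y2], y3], y4], y5] + [[[[y1, y2], y3], y5], y4] + [[[[y1, y3], y2], y4], y5] - [[[[y1, y3], y2], y5], y4]

Antisymmetry and Jacobi reduce to y1-anchored left-normed brackets.
Composite bracket: [[y4, y5], [y1, [y2, y3]]]
Full expansion: 16 signed words from ab - ba (2^4 = 16).
Coefficients come from the y1-initial words:
  word y1y2y3y4y5 has sign -1, contributing -[[[[y1, y2], y3], y4], y5]
  word y1y2y3y5y4 has sign +1, contributing +[[[[y1, y2], y3], y5], y4]
  word y1y3y2y4y5 has sign +1, contributing +[[[[y1, y3], y2], y4], y5]
  word y1y3y2y5y4 has sign -1, contributing -[[[[y1, y3], y2], y5], y4]


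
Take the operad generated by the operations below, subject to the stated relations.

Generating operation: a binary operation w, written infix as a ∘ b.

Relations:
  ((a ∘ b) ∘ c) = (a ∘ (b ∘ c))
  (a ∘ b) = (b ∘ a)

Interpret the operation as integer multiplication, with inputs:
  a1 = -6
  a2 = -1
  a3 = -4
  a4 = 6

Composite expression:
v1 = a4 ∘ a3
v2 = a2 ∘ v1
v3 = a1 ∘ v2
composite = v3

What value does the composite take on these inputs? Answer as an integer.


-144

(a4 ∘ a3) = -24
(a2 ∘ (a4 ∘ a3)) = 24
(a1 ∘ (a2 ∘ (a4 ∘ a3))) = -144


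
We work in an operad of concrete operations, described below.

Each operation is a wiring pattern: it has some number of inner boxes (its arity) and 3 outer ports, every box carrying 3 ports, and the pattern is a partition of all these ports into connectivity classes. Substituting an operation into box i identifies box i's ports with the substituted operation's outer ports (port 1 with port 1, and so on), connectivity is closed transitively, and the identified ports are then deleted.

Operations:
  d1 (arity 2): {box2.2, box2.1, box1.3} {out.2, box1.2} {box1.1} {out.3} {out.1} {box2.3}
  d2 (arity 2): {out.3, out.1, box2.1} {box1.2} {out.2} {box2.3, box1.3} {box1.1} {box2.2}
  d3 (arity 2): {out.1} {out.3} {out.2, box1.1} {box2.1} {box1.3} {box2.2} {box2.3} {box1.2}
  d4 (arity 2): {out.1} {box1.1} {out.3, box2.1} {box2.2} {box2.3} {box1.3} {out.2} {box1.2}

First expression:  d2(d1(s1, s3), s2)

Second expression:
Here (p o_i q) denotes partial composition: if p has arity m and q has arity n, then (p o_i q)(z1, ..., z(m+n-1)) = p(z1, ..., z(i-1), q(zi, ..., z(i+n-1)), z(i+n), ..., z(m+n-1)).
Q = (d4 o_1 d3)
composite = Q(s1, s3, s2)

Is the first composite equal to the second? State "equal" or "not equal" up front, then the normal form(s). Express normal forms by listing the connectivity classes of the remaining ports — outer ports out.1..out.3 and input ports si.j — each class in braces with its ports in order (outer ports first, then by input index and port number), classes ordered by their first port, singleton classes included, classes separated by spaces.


not equal; the first gives {out.1, out.3, s2.1} {out.2} {s1.1} {s1.2} {s1.3, s3.1, s3.2} {s2.2} {s2.3} {s3.3} and the second {out.1} {out.2} {out.3, s2.1} {s1.1} {s1.2} {s1.3} {s2.2} {s2.3} {s3.1} {s3.2} {s3.3}

Normal form of the first expression: {out.1, out.3, s2.1} {out.2} {s1.1} {s1.2} {s1.3, s3.1, s3.2} {s2.2} {s2.3} {s3.3}
Normal form of the second expression: {out.1} {out.2} {out.3, s2.1} {s1.1} {s1.2} {s1.3} {s2.2} {s2.3} {s3.1} {s3.2} {s3.3}
They disagree, so not equal.


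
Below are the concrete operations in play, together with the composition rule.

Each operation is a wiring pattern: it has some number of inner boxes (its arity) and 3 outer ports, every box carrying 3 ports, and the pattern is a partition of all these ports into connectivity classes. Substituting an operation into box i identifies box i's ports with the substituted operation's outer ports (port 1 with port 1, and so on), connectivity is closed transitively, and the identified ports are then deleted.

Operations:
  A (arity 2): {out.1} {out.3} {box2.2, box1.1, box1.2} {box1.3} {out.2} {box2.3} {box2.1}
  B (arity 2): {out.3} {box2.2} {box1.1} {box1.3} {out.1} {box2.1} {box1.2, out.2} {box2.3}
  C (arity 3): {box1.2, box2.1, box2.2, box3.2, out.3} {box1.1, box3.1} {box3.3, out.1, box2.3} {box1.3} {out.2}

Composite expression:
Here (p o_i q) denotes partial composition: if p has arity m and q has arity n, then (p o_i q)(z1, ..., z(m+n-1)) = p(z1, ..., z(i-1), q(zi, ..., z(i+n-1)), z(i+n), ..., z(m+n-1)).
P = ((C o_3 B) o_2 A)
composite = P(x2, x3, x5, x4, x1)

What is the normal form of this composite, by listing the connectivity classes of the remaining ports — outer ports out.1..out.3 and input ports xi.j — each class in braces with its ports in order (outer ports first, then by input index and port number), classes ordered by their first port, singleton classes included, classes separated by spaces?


{out.1} {out.2} {out.3, x2.2, x4.2} {x1.1} {x1.2} {x1.3} {x2.1} {x2.3} {x3.1, x3.2, x5.2} {x3.3} {x4.1} {x4.3} {x5.1} {x5.3}

Treat the ports identified at C as solder joints: merge, then drop.
after A, the pattern on (x3, x5) reads {out.1} {out.2} {out.3} {x3.1, x3.2, x5.2} {x3.3} {x5.1} {x5.3} (out.j = its outer ports)
after B, the pattern on (x4, x1) reads {out.1} {out.2, x4.2} {out.3} {x1.1} {x1.2} {x1.3} {x4.1} {x4.3} (out.j = its outer ports)
after C, the pattern on (x2, x3, x5, x4, x1) reads {out.1} {out.2} {out.3, x2.2, x4.2} {x1.1} {x1.2} {x1.3} {x2.1} {x2.3} {x3.1, x3.2, x5.2} {x3.3} {x4.1} {x4.3} {x5.1} {x5.3} (out.j = its outer ports)


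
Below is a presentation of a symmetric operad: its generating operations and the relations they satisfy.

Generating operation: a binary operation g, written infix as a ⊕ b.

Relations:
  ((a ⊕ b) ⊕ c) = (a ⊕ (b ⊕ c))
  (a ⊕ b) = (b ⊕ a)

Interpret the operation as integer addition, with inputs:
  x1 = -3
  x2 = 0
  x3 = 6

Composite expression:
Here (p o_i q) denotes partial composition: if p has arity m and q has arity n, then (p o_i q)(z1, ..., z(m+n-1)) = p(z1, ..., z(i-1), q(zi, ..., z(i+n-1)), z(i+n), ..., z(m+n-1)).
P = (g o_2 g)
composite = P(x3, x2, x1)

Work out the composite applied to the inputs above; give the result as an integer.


(x2 ⊕ x1) = -3
(x3 ⊕ (x2 ⊕ x1)) = 3

3


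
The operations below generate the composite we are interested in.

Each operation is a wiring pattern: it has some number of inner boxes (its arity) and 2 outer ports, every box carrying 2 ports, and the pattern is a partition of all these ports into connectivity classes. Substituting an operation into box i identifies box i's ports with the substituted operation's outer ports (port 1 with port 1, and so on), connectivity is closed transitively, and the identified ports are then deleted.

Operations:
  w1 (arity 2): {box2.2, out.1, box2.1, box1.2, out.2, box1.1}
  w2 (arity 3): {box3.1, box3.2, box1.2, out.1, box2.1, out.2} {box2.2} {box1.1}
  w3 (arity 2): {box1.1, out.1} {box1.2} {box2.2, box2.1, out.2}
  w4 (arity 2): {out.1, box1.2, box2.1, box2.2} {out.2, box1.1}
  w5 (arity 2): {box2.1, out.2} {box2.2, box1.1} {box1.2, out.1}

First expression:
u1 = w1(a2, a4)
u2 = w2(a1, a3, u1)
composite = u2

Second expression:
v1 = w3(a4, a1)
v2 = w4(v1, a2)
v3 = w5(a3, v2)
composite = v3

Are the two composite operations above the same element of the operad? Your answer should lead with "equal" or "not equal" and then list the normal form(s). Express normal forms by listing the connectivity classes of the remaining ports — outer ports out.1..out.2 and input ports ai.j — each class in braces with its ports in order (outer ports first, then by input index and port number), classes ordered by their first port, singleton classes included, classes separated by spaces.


not equal; first: {out.1, out.2, a1.2, a2.1, a2.2, a3.1, a4.1, a4.2} {a1.1} {a3.2}; second: {out.1, a3.2} {out.2, a1.1, a1.2, a2.1, a2.2} {a3.1, a4.1} {a4.2}

The first expression reduces to {out.1, out.2, a1.2, a2.1, a2.2, a3.1, a4.1, a4.2} {a1.1} {a3.2}
The second expression reduces to {out.1, a3.2} {out.2, a1.1, a1.2, a2.1, a2.2} {a3.1, a4.1} {a4.2}
The normal forms differ: not equal.


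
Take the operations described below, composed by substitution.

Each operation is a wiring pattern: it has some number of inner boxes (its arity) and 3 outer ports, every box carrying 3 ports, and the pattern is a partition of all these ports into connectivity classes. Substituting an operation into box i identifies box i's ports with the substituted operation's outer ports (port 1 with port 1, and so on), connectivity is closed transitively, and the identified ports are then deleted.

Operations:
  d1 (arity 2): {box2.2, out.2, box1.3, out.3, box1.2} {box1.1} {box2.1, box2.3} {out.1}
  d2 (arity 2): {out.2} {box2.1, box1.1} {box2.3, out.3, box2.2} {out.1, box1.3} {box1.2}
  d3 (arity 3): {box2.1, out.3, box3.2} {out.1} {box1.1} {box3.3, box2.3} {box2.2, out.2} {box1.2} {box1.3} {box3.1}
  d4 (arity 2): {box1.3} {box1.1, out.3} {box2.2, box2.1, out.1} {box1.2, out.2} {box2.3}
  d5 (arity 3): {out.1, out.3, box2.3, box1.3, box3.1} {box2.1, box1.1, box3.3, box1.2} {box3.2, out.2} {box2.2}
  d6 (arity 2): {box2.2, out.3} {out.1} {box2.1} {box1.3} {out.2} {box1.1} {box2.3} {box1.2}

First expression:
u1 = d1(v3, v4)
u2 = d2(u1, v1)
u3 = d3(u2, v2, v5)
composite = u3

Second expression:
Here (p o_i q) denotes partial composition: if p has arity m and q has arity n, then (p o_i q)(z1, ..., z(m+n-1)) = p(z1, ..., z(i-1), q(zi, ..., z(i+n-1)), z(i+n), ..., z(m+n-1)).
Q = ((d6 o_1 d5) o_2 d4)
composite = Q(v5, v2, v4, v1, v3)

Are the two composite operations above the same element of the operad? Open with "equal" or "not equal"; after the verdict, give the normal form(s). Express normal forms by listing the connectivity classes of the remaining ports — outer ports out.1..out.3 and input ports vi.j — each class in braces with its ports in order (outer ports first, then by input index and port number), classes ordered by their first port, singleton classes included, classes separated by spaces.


not equal; the first gives {out.1} {out.2, v2.2} {out.3, v2.1, v5.2} {v1.1} {v1.2, v1.3} {v2.3, v5.3} {v3.1} {v3.2, v3.3, v4.2} {v4.1, v4.3} {v5.1} and the second {out.1} {out.2} {out.3, v3.2} {v1.1, v2.1, v5.3} {v1.2} {v1.3, v4.1, v4.2, v5.1, v5.2} {v2.2} {v2.3} {v3.1} {v3.3} {v4.3}

In normal form, the first expression is {out.1} {out.2, v2.2} {out.3, v2.1, v5.2} {v1.1} {v1.2, v1.3} {v2.3, v5.3} {v3.1} {v3.2, v3.3, v4.2} {v4.1, v4.3} {v5.1}
In normal form, the second expression is {out.1} {out.2} {out.3, v3.2} {v1.1, v2.1, v5.3} {v1.2} {v1.3, v4.1, v4.2, v5.1, v5.2} {v2.2} {v2.3} {v3.1} {v3.3} {v4.3}
Different reductions; not equal.


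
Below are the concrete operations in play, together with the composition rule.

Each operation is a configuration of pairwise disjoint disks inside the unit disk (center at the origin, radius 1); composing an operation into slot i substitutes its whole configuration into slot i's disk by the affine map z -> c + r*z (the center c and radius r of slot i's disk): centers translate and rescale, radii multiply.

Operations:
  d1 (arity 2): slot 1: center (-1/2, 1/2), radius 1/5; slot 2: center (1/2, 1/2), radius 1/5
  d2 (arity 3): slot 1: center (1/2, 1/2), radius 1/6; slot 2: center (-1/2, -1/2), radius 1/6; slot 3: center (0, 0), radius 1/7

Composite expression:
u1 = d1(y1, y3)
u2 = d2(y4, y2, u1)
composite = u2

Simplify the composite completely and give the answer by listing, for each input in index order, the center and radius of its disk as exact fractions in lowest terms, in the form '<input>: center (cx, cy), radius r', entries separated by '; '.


y1: center (-1/14, 1/14), radius 1/35; y2: center (-1/2, -1/2), radius 1/6; y3: center (1/14, 1/14), radius 1/35; y4: center (1/2, 1/2), radius 1/6


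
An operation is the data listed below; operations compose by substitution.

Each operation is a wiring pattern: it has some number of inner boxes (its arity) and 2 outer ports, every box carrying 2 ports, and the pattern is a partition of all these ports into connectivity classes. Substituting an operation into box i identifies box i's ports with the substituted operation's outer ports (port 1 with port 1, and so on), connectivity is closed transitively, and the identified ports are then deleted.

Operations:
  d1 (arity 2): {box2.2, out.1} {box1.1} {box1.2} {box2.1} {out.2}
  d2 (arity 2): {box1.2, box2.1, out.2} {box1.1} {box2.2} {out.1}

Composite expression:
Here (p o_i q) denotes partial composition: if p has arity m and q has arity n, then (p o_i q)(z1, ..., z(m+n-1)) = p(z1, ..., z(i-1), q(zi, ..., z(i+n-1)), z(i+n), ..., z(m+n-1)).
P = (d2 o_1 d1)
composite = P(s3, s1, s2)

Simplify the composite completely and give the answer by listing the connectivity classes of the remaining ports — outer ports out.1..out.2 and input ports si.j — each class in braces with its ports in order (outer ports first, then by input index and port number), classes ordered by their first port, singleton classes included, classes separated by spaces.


{out.1} {out.2, s2.1} {s1.1} {s1.2} {s2.2} {s3.1} {s3.2}

Two ports join when wires chain via d2-identified ports.
d1 over (s3, s1) gives {out.1, s1.2} {out.2} {s1.1} {s3.1} {s3.2}, out.j being that stage's outer ports
d2 over (s3, s1, s2) gives {out.1} {out.2, s2.1} {s1.1} {s1.2} {s2.2} {s3.1} {s3.2}, out.j being that stage's outer ports


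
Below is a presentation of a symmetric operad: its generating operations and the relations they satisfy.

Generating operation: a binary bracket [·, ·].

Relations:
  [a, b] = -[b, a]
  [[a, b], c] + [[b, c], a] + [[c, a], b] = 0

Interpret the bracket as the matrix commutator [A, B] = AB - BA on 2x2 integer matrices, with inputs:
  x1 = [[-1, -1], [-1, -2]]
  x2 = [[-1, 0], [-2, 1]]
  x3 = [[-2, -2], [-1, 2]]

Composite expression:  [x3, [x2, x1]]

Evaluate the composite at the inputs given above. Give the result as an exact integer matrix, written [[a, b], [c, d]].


[[10, -16], [-12, -10]]

[x2, x1] = [[-2, 2], [-4, 2]]
[x3, [x2, x1]] = [[10, -16], [-12, -10]]


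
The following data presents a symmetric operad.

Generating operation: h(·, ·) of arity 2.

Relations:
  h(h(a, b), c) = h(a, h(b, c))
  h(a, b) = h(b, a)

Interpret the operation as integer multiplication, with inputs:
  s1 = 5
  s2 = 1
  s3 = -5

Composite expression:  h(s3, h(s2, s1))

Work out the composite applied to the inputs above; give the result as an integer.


h(s2, s1) = 5
h(s3, h(s2, s1)) = -25

-25


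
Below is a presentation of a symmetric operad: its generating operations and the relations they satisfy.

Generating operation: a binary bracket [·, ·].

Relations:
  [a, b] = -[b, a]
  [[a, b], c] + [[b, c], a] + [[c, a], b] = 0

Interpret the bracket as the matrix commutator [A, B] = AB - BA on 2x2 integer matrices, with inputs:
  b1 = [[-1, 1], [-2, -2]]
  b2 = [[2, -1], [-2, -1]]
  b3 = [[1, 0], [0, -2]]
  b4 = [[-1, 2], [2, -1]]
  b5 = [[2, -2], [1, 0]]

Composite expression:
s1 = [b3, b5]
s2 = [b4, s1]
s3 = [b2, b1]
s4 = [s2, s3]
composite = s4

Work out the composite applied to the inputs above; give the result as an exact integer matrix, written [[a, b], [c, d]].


[[0, 48], [-48, 0]]

[b3, b5] = [[0, -6], [-3, 0]]
[b4, [b3, b5]] = [[6, 0], [0, -6]]
[b2, b1] = [[4, 4], [4, -4]]
[[b4, [b3, b5]], [b2, b1]] = [[0, 48], [-48, 0]]


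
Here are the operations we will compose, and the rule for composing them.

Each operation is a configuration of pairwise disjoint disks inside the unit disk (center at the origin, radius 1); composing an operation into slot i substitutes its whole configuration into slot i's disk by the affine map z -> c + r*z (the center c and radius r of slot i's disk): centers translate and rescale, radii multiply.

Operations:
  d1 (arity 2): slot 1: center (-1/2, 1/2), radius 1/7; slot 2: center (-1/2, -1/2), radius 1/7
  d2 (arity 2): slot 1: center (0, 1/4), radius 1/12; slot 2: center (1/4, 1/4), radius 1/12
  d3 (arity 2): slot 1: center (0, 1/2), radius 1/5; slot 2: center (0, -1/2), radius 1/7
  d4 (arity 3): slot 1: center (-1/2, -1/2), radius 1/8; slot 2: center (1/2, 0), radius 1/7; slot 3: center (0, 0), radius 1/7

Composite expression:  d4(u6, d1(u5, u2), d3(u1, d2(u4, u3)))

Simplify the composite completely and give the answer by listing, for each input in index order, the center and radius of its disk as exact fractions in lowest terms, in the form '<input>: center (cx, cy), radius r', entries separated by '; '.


Below d4, radii multiply path by path; the u-disk centers shift.
input u6: applying the 1 nested substitution gives center (-1/2, -1/2), radius 1/8
input u5: applying the 2 nested substitutions gives center (3/7, 1/14), radius 1/49
input u2: applying the 2 nested substitutions gives center (3/7, -1/14), radius 1/49
input u1: applying the 2 nested substitutions gives center (0, 1/14), radius 1/35
input u4: applying the 3 nested substitutions gives center (0, -13/196), radius 1/588
input u3: applying the 3 nested substitutions gives center (1/196, -13/196), radius 1/588

u1: center (0, 1/14), radius 1/35; u2: center (3/7, -1/14), radius 1/49; u3: center (1/196, -13/196), radius 1/588; u4: center (0, -13/196), radius 1/588; u5: center (3/7, 1/14), radius 1/49; u6: center (-1/2, -1/2), radius 1/8


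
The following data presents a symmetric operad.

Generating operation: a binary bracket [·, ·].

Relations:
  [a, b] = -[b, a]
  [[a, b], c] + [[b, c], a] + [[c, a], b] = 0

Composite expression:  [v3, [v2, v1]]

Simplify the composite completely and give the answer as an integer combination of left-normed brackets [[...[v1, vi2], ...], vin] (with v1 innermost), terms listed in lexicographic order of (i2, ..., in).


In the tensor algebra, words opening v1 carry the v1-anchored form.
Composite bracket: [v3, [v2, v1]]
Applying ab - ba throughout gives 4 signed words (2^2 = 4).
Only words starting with v1 matter:
  v1v2v3 (sign +1) contributes +[[v1, v2], v3]

[[v1, v2], v3]


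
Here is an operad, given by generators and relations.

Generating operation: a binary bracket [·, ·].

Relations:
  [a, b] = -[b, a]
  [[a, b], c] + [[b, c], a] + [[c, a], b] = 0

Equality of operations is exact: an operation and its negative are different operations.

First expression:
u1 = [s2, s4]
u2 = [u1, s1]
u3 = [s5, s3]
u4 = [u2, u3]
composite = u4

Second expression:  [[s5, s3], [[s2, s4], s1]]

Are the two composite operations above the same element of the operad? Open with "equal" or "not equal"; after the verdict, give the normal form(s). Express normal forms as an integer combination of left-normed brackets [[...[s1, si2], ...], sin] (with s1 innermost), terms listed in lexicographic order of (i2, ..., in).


Reducing the first expression gives [[[[s1, s2], s4], s3], s5] - [[[[s1, s2], s4], s5], s3] - [[[[s1, s4], s2], s3], s5] + [[[[s1, s4], s2], s5], s3]
Reducing the second expression gives -[[[[s1, s2], s4], s3], s5] + [[[[s1, s2], s4], s5], s3] + [[[[s1, s4], s2], s3], s5] - [[[[s1, s4], s2], s5], s3]
No match — not equal.

not equal — first [[[[s1, s2], s4], s3], s5] - [[[[s1, s2], s4], s5], s3] - [[[[s1, s4], s2], s3], s5] + [[[[s1, s4], s2], s5], s3], second -[[[[s1, s2], s4], s3], s5] + [[[[s1, s2], s4], s5], s3] + [[[[s1, s4], s2], s3], s5] - [[[[s1, s4], s2], s5], s3]


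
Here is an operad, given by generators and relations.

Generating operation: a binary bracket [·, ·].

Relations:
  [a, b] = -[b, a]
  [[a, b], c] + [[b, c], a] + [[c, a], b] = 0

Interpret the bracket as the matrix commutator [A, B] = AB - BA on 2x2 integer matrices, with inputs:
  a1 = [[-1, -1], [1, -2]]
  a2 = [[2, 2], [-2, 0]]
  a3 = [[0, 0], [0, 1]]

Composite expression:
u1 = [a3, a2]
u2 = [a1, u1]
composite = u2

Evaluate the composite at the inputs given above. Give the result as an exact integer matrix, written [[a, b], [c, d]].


[[4, -2], [2, -4]]

[a3, a2] = [[0, -2], [-2, 0]]
[a1, [a3, a2]] = [[4, -2], [2, -4]]


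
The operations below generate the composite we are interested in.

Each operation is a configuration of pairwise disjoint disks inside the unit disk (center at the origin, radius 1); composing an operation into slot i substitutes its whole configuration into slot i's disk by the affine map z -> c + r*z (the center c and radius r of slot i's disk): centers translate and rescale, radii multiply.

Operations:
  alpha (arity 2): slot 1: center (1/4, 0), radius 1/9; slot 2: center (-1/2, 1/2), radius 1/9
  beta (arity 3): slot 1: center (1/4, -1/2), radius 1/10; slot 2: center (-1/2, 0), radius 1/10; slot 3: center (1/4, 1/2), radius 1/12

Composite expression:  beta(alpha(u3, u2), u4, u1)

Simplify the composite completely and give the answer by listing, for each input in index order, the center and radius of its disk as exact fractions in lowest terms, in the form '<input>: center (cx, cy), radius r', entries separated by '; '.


u1: center (1/4, 1/2), radius 1/12; u2: center (1/5, -9/20), radius 1/90; u3: center (11/40, -1/2), radius 1/90; u4: center (-1/2, 0), radius 1/10

Follow each u-input down from beta: c' goes to c + r*c', radius to r*r'.
tracing u3 down its 2-map path: center (11/40, -1/2), radius 1/90
tracing u2 down its 2-map path: center (1/5, -9/20), radius 1/90
tracing u4 down its 1-map path: center (-1/2, 0), radius 1/10
tracing u1 down its 1-map path: center (1/4, 1/2), radius 1/12


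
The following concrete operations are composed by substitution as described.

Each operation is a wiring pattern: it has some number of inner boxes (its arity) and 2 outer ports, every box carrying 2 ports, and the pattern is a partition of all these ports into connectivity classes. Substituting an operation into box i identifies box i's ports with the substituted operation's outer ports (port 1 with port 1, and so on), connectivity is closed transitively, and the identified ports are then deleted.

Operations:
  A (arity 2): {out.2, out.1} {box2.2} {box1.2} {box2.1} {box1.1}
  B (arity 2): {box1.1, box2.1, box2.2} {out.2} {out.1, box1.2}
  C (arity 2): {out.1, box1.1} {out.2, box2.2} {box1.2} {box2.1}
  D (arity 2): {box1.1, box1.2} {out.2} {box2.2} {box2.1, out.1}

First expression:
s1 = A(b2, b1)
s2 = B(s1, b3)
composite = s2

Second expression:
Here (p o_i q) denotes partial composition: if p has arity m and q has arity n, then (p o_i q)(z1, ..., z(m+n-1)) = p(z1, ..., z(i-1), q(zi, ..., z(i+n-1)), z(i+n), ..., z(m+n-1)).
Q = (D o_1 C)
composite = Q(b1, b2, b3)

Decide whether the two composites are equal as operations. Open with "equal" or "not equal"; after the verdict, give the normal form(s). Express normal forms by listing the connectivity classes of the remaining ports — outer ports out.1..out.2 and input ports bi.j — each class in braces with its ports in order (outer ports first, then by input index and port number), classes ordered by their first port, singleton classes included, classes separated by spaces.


not equal; the first gives {out.1, b3.1, b3.2} {out.2} {b1.1} {b1.2} {b2.1} {b2.2} and the second {out.1, b3.1} {out.2} {b1.1, b2.2} {b1.2} {b2.1} {b3.2}

Normal form of the first expression: {out.1, b3.1, b3.2} {out.2} {b1.1} {b1.2} {b2.1} {b2.2}
Normal form of the second expression: {out.1, b3.1} {out.2} {b1.1, b2.2} {b1.2} {b2.1} {b3.2}
No match — not equal.


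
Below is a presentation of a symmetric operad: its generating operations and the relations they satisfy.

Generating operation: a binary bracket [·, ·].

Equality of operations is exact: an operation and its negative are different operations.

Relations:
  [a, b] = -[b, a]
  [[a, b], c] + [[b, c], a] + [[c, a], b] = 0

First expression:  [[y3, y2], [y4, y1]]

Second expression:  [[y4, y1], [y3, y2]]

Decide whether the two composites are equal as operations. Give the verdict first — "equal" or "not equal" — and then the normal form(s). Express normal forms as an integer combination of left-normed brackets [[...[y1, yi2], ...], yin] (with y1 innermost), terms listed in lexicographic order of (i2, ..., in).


In normal form, the first expression is -[[[y1, y4], y2], y3] + [[[y1, y4], y3], y2]
In normal form, the second expression is [[[y1, y4], y2], y3] - [[[y1, y4], y3], y2]
They disagree, so not equal.

not equal — first -[[[y1, y4], y2], y3] + [[[y1, y4], y3], y2], second [[[y1, y4], y2], y3] - [[[y1, y4], y3], y2]


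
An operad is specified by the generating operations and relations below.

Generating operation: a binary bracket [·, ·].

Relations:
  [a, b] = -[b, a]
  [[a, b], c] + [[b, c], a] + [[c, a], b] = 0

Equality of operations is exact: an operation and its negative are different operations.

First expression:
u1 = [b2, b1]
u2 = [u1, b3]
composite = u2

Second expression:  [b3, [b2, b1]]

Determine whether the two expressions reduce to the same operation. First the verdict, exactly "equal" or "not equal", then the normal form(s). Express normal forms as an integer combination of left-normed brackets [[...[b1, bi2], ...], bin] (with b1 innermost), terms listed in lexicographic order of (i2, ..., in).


not equal: they reduce to -[[b1, b2], b3] and [[b1, b2], b3]


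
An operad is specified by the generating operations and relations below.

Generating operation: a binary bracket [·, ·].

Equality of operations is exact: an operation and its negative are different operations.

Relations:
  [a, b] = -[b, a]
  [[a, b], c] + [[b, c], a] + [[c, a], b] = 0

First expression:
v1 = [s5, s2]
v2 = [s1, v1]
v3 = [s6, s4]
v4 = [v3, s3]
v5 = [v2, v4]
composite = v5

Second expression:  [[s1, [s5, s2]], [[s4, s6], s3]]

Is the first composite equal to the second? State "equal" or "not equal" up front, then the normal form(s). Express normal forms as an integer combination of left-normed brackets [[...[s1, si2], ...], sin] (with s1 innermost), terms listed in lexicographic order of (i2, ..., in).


The first composite normalizes to -[[[[[s1, s2], s5], s3], s4], s6] + [[[[[s1, s2], s5], s3], s6], s4] + [[[[[s1, s2], s5], s4], s6], s3] - [[[[[s1, s2], s5], s6], s4], s3] + [[[[[s1, s5], s2], s3], s4], s6] - [[[[[s1, s5], s2], s3], s6], s4] - [[[[[s1, s5], s2], s4], s6], s3] + [[[[[s1, s5], s2], s6], s4], s3]
The second composite normalizes to [[[[[s1, s2], s5], s3], s4], s6] - [[[[[s1, s2], s5], s3], s6], s4] - [[[[[s1, s2], s5], s4], s6], s3] + [[[[[s1, s2], s5], s6], s4], s3] - [[[[[s1, s5], s2], s3], s4], s6] + [[[[[s1, s5], s2], s3], s6], s4] + [[[[[s1, s5], s2], s4], s6], s3] - [[[[[s1, s5], s2], s6], s4], s3]
Different reductions; not equal.

not equal; the first gives -[[[[[s1, s2], s5], s3], s4], s6] + [[[[[s1, s2], s5], s3], s6], s4] + [[[[[s1, s2], s5], s4], s6], s3] - [[[[[s1, s2], s5], s6], s4], s3] + [[[[[s1, s5], s2], s3], s4], s6] - [[[[[s1, s5], s2], s3], s6], s4] - [[[[[s1, s5], s2], s4], s6], s3] + [[[[[s1, s5], s2], s6], s4], s3] and the second [[[[[s1, s2], s5], s3], s4], s6] - [[[[[s1, s2], s5], s3], s6], s4] - [[[[[s1, s2], s5], s4], s6], s3] + [[[[[s1, s2], s5], s6], s4], s3] - [[[[[s1, s5], s2], s3], s4], s6] + [[[[[s1, s5], s2], s3], s6], s4] + [[[[[s1, s5], s2], s4], s6], s3] - [[[[[s1, s5], s2], s6], s4], s3]


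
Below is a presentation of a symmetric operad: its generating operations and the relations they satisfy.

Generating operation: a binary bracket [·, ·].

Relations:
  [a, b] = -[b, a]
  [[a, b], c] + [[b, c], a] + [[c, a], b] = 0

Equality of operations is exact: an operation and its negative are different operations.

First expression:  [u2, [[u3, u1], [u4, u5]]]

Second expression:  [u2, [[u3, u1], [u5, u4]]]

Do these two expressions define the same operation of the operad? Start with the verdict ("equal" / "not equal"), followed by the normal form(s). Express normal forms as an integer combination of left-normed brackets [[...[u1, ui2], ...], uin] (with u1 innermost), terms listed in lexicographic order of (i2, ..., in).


Normal form of the first expression: [[[[u1, u3], u4], u5], u2] - [[[[u1, u3], u5], u4], u2]
Normal form of the second expression: -[[[[u1, u3], u4], u5], u2] + [[[[u1, u3], u5], u4], u2]
Different reductions; not equal.

not equal: they reduce to [[[[u1, u3], u4], u5], u2] - [[[[u1, u3], u5], u4], u2] and -[[[[u1, u3], u4], u5], u2] + [[[[u1, u3], u5], u4], u2]


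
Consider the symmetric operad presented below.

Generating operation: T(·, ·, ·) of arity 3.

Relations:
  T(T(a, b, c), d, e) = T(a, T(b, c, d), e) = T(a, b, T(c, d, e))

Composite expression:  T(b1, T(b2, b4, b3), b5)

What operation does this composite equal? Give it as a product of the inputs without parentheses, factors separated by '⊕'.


b1 ⊕ b2 ⊕ b4 ⊕ b3 ⊕ b5

Associativity of T dissolves the nesting; only the b-input order survives.
T(b2, b4, b3) unparenthesizes to b2 ⊕ b4 ⊕ b3
T(b1, T(b2, b4, b3), b5) unparenthesizes to b1 ⊕ b2 ⊕ b4 ⊕ b3 ⊕ b5


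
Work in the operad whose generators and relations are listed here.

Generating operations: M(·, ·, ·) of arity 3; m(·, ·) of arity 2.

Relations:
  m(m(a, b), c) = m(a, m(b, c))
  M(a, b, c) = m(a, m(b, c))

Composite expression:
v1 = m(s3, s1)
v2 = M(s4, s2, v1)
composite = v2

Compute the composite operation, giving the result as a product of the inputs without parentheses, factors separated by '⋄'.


s4 ⋄ s2 ⋄ s3 ⋄ s1

Under associativity of M, the answer is the s's in reading order.
m(s3, s1) spells out as s3 ⋄ s1
M(s4, s2, m(s3, s1)) spells out as s4 ⋄ s2 ⋄ s3 ⋄ s1


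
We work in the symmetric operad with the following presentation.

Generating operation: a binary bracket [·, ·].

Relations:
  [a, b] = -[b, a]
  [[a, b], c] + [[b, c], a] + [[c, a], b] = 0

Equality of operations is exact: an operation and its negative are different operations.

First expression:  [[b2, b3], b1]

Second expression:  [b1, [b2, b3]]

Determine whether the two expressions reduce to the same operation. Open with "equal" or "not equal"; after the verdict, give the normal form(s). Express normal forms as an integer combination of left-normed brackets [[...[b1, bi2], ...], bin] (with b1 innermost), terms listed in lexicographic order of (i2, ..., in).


not equal — first -[[b1, b2], b3] + [[b1, b3], b2], second [[b1, b2], b3] - [[b1, b3], b2]

In normal form, the first expression is -[[b1, b2], b3] + [[b1, b3], b2]
In normal form, the second expression is [[b1, b2], b3] - [[b1, b3], b2]
The normal forms differ: not equal.


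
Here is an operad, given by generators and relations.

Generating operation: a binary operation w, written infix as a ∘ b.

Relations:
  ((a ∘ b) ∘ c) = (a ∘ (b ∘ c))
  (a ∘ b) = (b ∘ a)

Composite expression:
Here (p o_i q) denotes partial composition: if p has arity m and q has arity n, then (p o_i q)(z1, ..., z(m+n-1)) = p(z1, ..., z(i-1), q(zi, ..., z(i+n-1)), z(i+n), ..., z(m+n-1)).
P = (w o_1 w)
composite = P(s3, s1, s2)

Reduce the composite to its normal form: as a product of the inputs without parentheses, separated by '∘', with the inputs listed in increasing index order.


s1 ∘ s2 ∘ s3

Reordering under w is free, so list the s-inputs canonically.
(s3 ∘ s1) reduces to s3 ∘ s1
((s3 ∘ s1) ∘ s2) reduces to s3 ∘ s1 ∘ s2
putting the inputs in ascending order: s1 ∘ s2 ∘ s3


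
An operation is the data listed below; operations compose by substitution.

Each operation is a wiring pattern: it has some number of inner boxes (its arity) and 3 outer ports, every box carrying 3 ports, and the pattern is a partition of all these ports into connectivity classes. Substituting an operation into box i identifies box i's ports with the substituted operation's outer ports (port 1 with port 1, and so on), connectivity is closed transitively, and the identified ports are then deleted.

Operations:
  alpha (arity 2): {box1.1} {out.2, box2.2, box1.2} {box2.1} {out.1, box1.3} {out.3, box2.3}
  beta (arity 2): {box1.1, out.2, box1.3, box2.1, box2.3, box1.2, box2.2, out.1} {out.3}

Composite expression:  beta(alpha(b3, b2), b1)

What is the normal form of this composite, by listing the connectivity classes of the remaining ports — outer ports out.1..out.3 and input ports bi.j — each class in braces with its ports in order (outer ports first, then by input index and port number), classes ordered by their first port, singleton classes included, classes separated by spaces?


{out.1, out.2, b1.1, b1.2, b1.3, b2.2, b2.3, b3.2, b3.3} {out.3} {b2.1} {b3.1}


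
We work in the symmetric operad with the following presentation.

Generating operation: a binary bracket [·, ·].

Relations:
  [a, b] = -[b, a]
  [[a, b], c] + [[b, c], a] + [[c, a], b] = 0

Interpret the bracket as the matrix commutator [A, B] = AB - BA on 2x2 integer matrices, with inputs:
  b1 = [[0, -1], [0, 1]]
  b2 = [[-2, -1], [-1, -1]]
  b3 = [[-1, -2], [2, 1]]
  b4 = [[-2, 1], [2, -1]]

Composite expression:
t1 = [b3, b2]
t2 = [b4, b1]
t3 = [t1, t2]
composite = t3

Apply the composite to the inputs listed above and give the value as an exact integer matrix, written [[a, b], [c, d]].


[[8, 16], [0, -8]]

[b3, b2] = [[4, 0], [-4, -4]]
[b4, b1] = [[2, 2], [-2, -2]]
[[b3, b2], [b4, b1]] = [[8, 16], [0, -8]]


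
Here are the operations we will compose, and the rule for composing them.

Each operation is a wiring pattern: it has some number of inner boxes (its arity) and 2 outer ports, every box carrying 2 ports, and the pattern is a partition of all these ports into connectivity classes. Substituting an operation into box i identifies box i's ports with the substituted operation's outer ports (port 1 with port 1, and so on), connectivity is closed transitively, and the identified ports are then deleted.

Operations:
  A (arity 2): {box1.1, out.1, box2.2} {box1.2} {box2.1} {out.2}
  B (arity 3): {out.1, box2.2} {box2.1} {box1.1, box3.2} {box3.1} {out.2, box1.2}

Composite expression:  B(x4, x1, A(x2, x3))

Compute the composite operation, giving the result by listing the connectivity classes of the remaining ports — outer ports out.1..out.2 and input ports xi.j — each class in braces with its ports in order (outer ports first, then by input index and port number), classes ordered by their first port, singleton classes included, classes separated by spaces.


{out.1, x1.2} {out.2, x4.2} {x1.1} {x2.1, x3.2} {x2.2} {x3.1} {x4.1}

After gluing at B, chains via deleted ports link the x-ports.
stage A: inputs (x2, x3), connectivity {out.1, x2.1, x3.2} {out.2} {x2.2} {x3.1}, out.j its boundary
stage B: inputs (x4, x1, x2, x3), connectivity {out.1, x1.2} {out.2, x4.2} {x1.1} {x2.1, x3.2} {x2.2} {x3.1} {x4.1}, out.j its boundary


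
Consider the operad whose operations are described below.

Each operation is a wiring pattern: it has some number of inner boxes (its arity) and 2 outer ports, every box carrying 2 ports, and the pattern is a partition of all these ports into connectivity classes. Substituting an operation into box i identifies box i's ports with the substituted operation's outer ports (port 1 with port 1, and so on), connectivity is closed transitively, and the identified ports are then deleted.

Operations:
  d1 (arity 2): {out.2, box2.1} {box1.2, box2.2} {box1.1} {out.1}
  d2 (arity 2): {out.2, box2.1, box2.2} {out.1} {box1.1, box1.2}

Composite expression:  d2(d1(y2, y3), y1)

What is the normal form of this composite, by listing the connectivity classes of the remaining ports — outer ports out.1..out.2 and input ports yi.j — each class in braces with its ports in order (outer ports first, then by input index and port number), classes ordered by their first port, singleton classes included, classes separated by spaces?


{out.1} {out.2, y1.1, y1.2} {y2.1} {y2.2, y3.2} {y3.1}
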